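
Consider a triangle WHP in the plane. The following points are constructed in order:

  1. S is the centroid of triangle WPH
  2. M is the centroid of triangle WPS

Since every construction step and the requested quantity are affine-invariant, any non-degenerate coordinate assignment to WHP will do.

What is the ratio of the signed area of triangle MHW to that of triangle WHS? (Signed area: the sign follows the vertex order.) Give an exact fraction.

[MHW]:[WHS] = -4/3

Work in coordinates with W = (0, 0), H = (1, 0), P = (0, 1).
1. S is the centroid of triangle WPH ⇒ S = (1/3, 1/3)
2. M is the centroid of triangle WPS ⇒ M = (1/9, 4/9)
2·[MHW] = -4/9, 2·[WHS] = 1/3
[MHW]:[WHS] = -4/9:1/3 = -4/3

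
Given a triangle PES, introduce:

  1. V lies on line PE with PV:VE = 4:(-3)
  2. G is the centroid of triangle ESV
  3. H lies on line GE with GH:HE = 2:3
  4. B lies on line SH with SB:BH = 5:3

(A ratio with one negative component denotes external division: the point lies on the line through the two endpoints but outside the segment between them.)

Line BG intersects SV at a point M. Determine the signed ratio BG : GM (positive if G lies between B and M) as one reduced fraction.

BG:GM = 1/8

Set P = (0, 0), E = (1, 0), S = (0, 1); any affine frame gives the same invariant.
1. V lies on line PE with PV:VE = 4:(-3) ⇒ V = (4, 0)
2. G is the centroid of triangle ESV ⇒ G = (5/3, 1/3)
3. H lies on line GE with GH:HE = 2:3 ⇒ H = (7/5, 1/5)
4. B lies on line SH with SB:BH = 5:3 ⇒ B = (7/8, 1/2)
line BG meets SV at M = (8, -1)
G = B + t·(M−B) with t = 1/9, so BG:GM = 1/9:8/9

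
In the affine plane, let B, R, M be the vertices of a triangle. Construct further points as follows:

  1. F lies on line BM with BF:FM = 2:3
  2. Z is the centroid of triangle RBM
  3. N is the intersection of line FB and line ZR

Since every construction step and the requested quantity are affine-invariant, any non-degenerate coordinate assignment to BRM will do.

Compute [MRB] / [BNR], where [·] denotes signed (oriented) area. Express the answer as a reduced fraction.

Choose coordinates B = (0, 0), R = (1, 0), M = (0, 1).
1. F lies on line BM with BF:FM = 2:3 ⇒ F = (0, 2/5)
2. Z is the centroid of triangle RBM ⇒ Z = (1/3, 1/3)
3. N is the intersection of line FB and line ZR ⇒ N = (0, 1/2)
2·[MRB] = -1, 2·[BNR] = -1/2
[MRB]:[BNR] = -1:-1/2 = 2

[MRB]:[BNR] = 2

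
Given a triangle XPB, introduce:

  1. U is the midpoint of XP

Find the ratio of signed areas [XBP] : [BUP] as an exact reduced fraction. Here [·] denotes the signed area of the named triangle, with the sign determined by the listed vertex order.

Set X = (0, 0), P = (1, 0), B = (0, 1); any affine frame gives the same invariant.
1. U is the midpoint of XP ⇒ U = (1/2, 0)
2·[XBP] = -1, 2·[BUP] = 1/2
[XBP]:[BUP] = -1:1/2 = -2

[XBP]:[BUP] = -2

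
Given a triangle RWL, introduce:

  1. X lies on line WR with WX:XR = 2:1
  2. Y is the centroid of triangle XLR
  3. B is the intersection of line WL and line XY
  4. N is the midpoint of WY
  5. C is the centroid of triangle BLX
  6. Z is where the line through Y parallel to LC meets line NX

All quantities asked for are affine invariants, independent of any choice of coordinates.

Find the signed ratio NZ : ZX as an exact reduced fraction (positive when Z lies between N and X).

Set R = (0, 0), W = (1, 0), L = (0, 1); any affine frame gives the same invariant.
1. X lies on line WR with WX:XR = 2:1 ⇒ X = (1/3, 0)
2. Y is the centroid of triangle XLR ⇒ Y = (1/9, 1/3)
3. B is the intersection of line WL and line XY ⇒ B = (-1, 2)
4. N is the midpoint of WY ⇒ N = (5/9, 1/6)
5. C is the centroid of triangle BLX ⇒ C = (-2/9, 1)
6. Z is where the line through Y parallel to LC meets line NX ⇒ Z = (7/9, 1/3)
Z = N + t·(X−N) with t = -1, so NZ:ZX = t:(1−t) = -1:2

NZ:ZX = -1/2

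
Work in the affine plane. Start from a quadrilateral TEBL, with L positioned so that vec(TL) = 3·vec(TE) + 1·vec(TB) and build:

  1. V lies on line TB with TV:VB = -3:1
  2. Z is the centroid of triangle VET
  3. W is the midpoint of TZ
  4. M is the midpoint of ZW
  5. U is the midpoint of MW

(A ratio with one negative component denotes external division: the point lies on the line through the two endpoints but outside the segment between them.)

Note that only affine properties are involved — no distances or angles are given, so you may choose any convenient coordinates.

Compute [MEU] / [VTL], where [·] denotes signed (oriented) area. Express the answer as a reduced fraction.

Work in coordinates with T = (0, 0), E = (1, 0), B = (0, 1), L = (3, 1).
1. V lies on line TB with TV:VB = -3:1 ⇒ V = (0, 3/2)
2. Z is the centroid of triangle VET ⇒ Z = (1/3, 1/2)
3. W is the midpoint of TZ ⇒ W = (1/6, 1/4)
4. M is the midpoint of ZW ⇒ M = (1/4, 3/8)
5. U is the midpoint of MW ⇒ U = (5/24, 5/16)
2·[MEU] = -1/16, 2·[VTL] = 9/2
[MEU]:[VTL] = -1/16:9/2 = -1/72

[MEU]:[VTL] = -1/72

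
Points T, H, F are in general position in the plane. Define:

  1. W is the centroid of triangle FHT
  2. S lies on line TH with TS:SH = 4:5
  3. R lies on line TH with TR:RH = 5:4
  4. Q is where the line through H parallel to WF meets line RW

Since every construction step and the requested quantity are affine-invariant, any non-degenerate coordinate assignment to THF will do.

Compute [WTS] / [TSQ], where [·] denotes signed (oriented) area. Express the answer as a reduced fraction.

Set T = (0, 0), H = (1, 0), F = (0, 1); any affine frame gives the same invariant.
1. W is the centroid of triangle FHT ⇒ W = (1/3, 1/3)
2. S lies on line TH with TS:SH = 4:5 ⇒ S = (4/9, 0)
3. R lies on line TH with TR:RH = 5:4 ⇒ R = (5/9, 0)
4. Q is where the line through H parallel to WF meets line RW ⇒ Q = (7/3, -8/3)
2·[WTS] = 4/27, 2·[TSQ] = -32/27
[WTS]:[TSQ] = 4/27:-32/27 = -1/8

[WTS]:[TSQ] = -1/8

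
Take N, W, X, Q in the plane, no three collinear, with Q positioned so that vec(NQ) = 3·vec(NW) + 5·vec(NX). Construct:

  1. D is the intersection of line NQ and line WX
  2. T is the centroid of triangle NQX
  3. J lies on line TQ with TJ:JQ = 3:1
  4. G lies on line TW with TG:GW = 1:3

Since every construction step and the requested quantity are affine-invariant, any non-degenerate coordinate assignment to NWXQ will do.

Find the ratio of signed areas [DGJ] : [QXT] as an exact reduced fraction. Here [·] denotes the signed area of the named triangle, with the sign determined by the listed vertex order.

[DGJ]:[QXT] = 13/32

Work in coordinates with N = (0, 0), W = (1, 0), X = (0, 1), Q = (3, 5).
1. D is the intersection of line NQ and line WX ⇒ D = (3/8, 5/8)
2. T is the centroid of triangle NQX ⇒ T = (1, 2)
3. J lies on line TQ with TJ:JQ = 3:1 ⇒ J = (5/2, 17/4)
4. G lies on line TW with TG:GW = 1:3 ⇒ G = (1, 3/2)
2·[DGJ] = 13/32, 2·[QXT] = 1
[DGJ]:[QXT] = 13/32:1 = 13/32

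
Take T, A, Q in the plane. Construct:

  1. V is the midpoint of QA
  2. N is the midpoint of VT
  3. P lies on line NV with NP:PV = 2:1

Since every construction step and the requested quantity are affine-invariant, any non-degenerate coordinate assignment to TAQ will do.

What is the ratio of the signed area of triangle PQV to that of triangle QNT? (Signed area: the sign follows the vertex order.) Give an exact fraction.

[PQV]:[QNT] = 1/3

Choose coordinates T = (0, 0), A = (1, 0), Q = (0, 1).
1. V is the midpoint of QA ⇒ V = (1/2, 1/2)
2. N is the midpoint of VT ⇒ N = (1/4, 1/4)
3. P lies on line NV with NP:PV = 2:1 ⇒ P = (5/12, 5/12)
2·[PQV] = -1/12, 2·[QNT] = -1/4
[PQV]:[QNT] = -1/12:-1/4 = 1/3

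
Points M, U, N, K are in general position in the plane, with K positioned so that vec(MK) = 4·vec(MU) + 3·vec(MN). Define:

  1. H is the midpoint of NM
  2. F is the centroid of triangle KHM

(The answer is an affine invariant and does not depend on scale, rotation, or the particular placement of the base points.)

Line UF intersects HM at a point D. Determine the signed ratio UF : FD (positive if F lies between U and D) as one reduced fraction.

Work in coordinates with M = (0, 0), U = (1, 0), N = (0, 1), K = (4, 3).
1. H is the midpoint of NM ⇒ H = (0, 1/2)
2. F is the centroid of triangle KHM ⇒ F = (4/3, 7/6)
line UF meets HM at D = (0, -7/2)
F = U + t·(D−U) with t = -1/3, so UF:FD = -1/3:4/3

UF:FD = -1/4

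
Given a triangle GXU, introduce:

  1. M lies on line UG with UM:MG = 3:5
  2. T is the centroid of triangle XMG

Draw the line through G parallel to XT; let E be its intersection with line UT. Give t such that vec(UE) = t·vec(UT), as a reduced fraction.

Set G = (0, 0), X = (1, 0), U = (0, 1); any affine frame gives the same invariant.
1. M lies on line UG with UM:MG = 3:5 ⇒ M = (0, 5/8)
2. T is the centroid of triangle XMG ⇒ T = (1/3, 5/24)
through G parallel to XT: direction (-2/3, 5/24); meets UT at E = (16/33, -5/33)
E = U + t·(T−U) with t = 16/11

t = 16/11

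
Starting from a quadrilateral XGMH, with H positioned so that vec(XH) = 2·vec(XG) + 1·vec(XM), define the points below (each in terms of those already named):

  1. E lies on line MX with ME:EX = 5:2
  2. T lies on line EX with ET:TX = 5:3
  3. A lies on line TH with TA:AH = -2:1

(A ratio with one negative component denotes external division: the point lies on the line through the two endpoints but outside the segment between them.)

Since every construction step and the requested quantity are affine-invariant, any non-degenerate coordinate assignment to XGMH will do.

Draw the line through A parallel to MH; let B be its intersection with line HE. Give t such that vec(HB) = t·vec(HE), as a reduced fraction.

t = -5/4

Work in coordinates with X = (0, 0), G = (1, 0), M = (0, 1), H = (2, 1).
1. E lies on line MX with ME:EX = 5:2 ⇒ E = (0, 2/7)
2. T lies on line EX with ET:TX = 5:3 ⇒ T = (0, 3/28)
3. A lies on line TH with TA:AH = -2:1 ⇒ A = (4, 53/28)
through A parallel to MH: direction (2, 0); meets HE at B = (9/2, 53/28)
B = H + t·(E−H) with t = -5/4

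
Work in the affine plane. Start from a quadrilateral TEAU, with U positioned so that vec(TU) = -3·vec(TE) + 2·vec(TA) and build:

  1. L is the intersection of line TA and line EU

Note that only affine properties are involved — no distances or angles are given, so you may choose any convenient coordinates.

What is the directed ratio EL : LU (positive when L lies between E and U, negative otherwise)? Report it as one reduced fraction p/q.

EL:LU = 1/3

Assign T = (0, 0), E = (1, 0), A = (0, 1), U = (-3, 2) — the answer is frame-independent, so this choice is without loss of generality.
1. L is the intersection of line TA and line EU ⇒ L = (0, 1/2)
L = E + t·(U−E) with t = 1/4, so EL:LU = t:(1−t) = 1/4:3/4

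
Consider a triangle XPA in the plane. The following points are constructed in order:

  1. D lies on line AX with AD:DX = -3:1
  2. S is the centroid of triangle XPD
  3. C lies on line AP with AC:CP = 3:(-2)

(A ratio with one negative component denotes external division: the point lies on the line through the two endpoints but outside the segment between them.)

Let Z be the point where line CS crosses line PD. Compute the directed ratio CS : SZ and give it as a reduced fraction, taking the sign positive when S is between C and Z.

Set X = (0, 0), P = (1, 0), A = (0, 1); any affine frame gives the same invariant.
1. D lies on line AX with AD:DX = -3:1 ⇒ D = (0, -1/2)
2. S is the centroid of triangle XPD ⇒ S = (1/3, -1/6)
3. C lies on line AP with AC:CP = 3:(-2) ⇒ C = (3, -2)
line CS meets PD at Z = (9/19, -5/19)
S = C + t·(Z−C) with t = 19/18, so CS:SZ = 19/18:-1/18

CS:SZ = -19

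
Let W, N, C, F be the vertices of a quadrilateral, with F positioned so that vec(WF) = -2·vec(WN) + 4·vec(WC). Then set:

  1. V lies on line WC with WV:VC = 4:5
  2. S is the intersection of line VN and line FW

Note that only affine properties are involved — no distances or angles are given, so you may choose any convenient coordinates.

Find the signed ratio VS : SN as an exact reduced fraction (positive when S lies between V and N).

Work in coordinates with W = (0, 0), N = (1, 0), C = (0, 1), F = (-2, 4).
1. V lies on line WC with WV:VC = 4:5 ⇒ V = (0, 4/9)
2. S is the intersection of line VN and line FW ⇒ S = (-2/7, 4/7)
S = V + t·(N−V) with t = -2/7, so VS:SN = t:(1−t) = -2/7:9/7

VS:SN = -2/9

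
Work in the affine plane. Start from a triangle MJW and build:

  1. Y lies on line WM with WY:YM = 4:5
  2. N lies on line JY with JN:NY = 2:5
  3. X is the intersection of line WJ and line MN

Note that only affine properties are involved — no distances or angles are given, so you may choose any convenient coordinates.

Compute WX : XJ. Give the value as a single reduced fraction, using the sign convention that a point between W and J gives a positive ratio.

Work in coordinates with M = (0, 0), J = (1, 0), W = (0, 1).
1. Y lies on line WM with WY:YM = 4:5 ⇒ Y = (0, 5/9)
2. N lies on line JY with JN:NY = 2:5 ⇒ N = (5/7, 10/63)
3. X is the intersection of line WJ and line MN ⇒ X = (9/11, 2/11)
X = W + t·(J−W) with t = 9/11, so WX:XJ = t:(1−t) = 9/11:2/11

WX:XJ = 9/2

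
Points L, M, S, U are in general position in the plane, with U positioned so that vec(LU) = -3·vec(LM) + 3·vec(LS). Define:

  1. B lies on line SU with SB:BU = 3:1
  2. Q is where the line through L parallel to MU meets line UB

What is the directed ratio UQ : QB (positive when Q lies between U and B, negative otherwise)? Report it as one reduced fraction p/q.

UQ:QB = -12/13

Assign L = (0, 0), M = (1, 0), S = (0, 1), U = (-3, 3) — the answer is frame-independent, so this choice is without loss of generality.
1. B lies on line SU with SB:BU = 3:1 ⇒ B = (-9/4, 5/2)
2. Q is where the line through L parallel to MU meets line UB ⇒ Q = (-12, 9)
Q = U + t·(B−U) with t = -12, so UQ:QB = t:(1−t) = -12:13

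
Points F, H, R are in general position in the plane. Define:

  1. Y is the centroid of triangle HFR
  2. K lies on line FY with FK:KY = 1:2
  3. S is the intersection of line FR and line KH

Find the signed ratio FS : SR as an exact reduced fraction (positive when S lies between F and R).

Set F = (0, 0), H = (1, 0), R = (0, 1); any affine frame gives the same invariant.
1. Y is the centroid of triangle HFR ⇒ Y = (1/3, 1/3)
2. K lies on line FY with FK:KY = 1:2 ⇒ K = (1/9, 1/9)
3. S is the intersection of line FR and line KH ⇒ S = (0, 1/8)
S = F + t·(R−F) with t = 1/8, so FS:SR = t:(1−t) = 1/8:7/8

FS:SR = 1/7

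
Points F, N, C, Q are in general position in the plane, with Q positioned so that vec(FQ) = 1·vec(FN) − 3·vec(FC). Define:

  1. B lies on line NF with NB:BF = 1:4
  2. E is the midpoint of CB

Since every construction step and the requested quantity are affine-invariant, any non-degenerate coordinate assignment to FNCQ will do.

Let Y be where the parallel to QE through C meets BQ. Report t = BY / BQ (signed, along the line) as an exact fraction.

t = 2

Choose coordinates F = (0, 0), N = (1, 0), C = (0, 1), Q = (1, -3).
1. B lies on line NF with NB:BF = 1:4 ⇒ B = (4/5, 0)
2. E is the midpoint of CB ⇒ E = (2/5, 1/2)
through C parallel to QE: direction (-3/5, 7/2); meets BQ at Y = (6/5, -6)
Y = B + t·(Q−B) with t = 2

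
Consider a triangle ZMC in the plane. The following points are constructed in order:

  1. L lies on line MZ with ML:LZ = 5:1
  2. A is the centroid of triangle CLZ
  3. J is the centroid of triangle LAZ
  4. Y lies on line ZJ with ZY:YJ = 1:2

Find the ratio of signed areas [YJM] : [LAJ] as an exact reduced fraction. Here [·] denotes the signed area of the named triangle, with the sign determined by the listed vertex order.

[YJM]:[LAJ] = -4

Assign Z = (0, 0), M = (1, 0), C = (0, 1) — the answer is frame-independent, so this choice is without loss of generality.
1. L lies on line MZ with ML:LZ = 5:1 ⇒ L = (1/6, 0)
2. A is the centroid of triangle CLZ ⇒ A = (1/18, 1/3)
3. J is the centroid of triangle LAZ ⇒ J = (2/27, 1/9)
4. Y lies on line ZJ with ZY:YJ = 1:2 ⇒ Y = (2/81, 1/27)
2·[YJM] = -2/27, 2·[LAJ] = 1/54
[YJM]:[LAJ] = -2/27:1/54 = -4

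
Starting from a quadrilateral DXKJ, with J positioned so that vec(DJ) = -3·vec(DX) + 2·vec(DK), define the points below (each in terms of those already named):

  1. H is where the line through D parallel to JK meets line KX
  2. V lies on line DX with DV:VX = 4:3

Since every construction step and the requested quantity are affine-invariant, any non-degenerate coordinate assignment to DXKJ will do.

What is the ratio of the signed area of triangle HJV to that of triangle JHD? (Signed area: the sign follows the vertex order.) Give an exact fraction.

Assign D = (0, 0), X = (1, 0), K = (0, 1), J = (-3, 2) — the answer is frame-independent, so this choice is without loss of generality.
1. H is where the line through D parallel to JK meets line KX ⇒ H = (3/2, -1/2)
2. V lies on line DX with DV:VX = 4:3 ⇒ V = (4/7, 0)
2·[HJV] = 1/14, 2·[JHD] = -3/2
[HJV]:[JHD] = 1/14:-3/2 = -1/21

[HJV]:[JHD] = -1/21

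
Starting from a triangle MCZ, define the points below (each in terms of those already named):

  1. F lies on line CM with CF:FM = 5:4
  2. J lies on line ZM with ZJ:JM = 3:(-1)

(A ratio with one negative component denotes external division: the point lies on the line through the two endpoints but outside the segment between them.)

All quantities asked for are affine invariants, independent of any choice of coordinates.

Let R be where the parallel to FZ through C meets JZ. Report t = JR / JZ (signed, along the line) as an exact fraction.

t = 11/6

Set M = (0, 0), C = (1, 0), Z = (0, 1); any affine frame gives the same invariant.
1. F lies on line CM with CF:FM = 5:4 ⇒ F = (4/9, 0)
2. J lies on line ZM with ZJ:JM = 3:(-1) ⇒ J = (0, -1/2)
through C parallel to FZ: direction (-4/9, 1); meets JZ at R = (0, 9/4)
R = J + t·(Z−J) with t = 11/6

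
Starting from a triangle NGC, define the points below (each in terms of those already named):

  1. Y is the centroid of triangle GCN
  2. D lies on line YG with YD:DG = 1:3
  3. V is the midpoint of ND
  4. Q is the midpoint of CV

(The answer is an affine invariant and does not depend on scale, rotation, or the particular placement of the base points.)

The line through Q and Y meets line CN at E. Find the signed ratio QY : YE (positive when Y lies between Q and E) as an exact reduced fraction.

Work in coordinates with N = (0, 0), G = (1, 0), C = (0, 1).
1. Y is the centroid of triangle GCN ⇒ Y = (1/3, 1/3)
2. D lies on line YG with YD:DG = 1:3 ⇒ D = (1/2, 1/4)
3. V is the midpoint of ND ⇒ V = (1/4, 1/8)
4. Q is the midpoint of CV ⇒ Q = (1/8, 9/16)
line QY meets CN at E = (0, 7/10)
Y = Q + t·(E−Q) with t = -5/3, so QY:YE = -5/3:8/3

QY:YE = -5/8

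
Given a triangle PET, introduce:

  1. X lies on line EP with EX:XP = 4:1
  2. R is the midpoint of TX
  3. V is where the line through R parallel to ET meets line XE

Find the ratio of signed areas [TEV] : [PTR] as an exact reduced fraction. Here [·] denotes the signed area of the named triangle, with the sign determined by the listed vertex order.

Set P = (0, 0), E = (1, 0), T = (0, 1); any affine frame gives the same invariant.
1. X lies on line EP with EX:XP = 4:1 ⇒ X = (1/5, 0)
2. R is the midpoint of TX ⇒ R = (1/10, 1/2)
3. V is where the line through R parallel to ET meets line XE ⇒ V = (3/5, 0)
2·[TEV] = -2/5, 2·[PTR] = -1/10
[TEV]:[PTR] = -2/5:-1/10 = 4

[TEV]:[PTR] = 4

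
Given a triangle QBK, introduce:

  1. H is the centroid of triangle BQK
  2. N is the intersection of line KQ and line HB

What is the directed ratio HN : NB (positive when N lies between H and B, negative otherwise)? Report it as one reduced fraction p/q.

Set Q = (0, 0), B = (1, 0), K = (0, 1); any affine frame gives the same invariant.
1. H is the centroid of triangle BQK ⇒ H = (1/3, 1/3)
2. N is the intersection of line KQ and line HB ⇒ N = (0, 1/2)
N = H + t·(B−H) with t = -1/2, so HN:NB = t:(1−t) = -1/2:3/2

HN:NB = -1/3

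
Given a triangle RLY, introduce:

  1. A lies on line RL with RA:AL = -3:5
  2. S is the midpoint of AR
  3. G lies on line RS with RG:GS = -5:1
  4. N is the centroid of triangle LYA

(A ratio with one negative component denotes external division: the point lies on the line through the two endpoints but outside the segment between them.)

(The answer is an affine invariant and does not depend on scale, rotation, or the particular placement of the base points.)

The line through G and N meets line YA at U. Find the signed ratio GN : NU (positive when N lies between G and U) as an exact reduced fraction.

GN:NU = -13/40

Choose coordinates R = (0, 0), L = (1, 0), Y = (0, 1).
1. A lies on line RL with RA:AL = -3:5 ⇒ A = (-3/2, 0)
2. S is the midpoint of AR ⇒ S = (-3/4, 0)
3. G lies on line RS with RG:GS = -5:1 ⇒ G = (-15/16, 0)
4. N is the centroid of triangle LYA ⇒ N = (-1/6, 1/3)
line GN meets YA at U = (-33/13, -9/13)
N = G + t·(U−G) with t = -13/27, so GN:NU = -13/27:40/27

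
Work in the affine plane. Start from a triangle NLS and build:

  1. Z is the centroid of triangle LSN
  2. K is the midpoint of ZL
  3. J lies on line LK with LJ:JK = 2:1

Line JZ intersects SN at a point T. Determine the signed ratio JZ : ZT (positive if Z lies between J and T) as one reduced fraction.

JZ:ZT = 4/3

Work in coordinates with N = (0, 0), L = (1, 0), S = (0, 1).
1. Z is the centroid of triangle LSN ⇒ Z = (1/3, 1/3)
2. K is the midpoint of ZL ⇒ K = (2/3, 1/6)
3. J lies on line LK with LJ:JK = 2:1 ⇒ J = (7/9, 1/9)
line JZ meets SN at T = (0, 1/2)
Z = J + t·(T−J) with t = 4/7, so JZ:ZT = 4/7:3/7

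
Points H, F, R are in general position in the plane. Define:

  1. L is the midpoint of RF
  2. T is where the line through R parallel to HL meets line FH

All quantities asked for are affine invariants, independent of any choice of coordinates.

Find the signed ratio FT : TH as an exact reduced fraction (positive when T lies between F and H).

Choose coordinates H = (0, 0), F = (1, 0), R = (0, 1).
1. L is the midpoint of RF ⇒ L = (1/2, 1/2)
2. T is where the line through R parallel to HL meets line FH ⇒ T = (-1, 0)
T = F + t·(H−F) with t = 2, so FT:TH = t:(1−t) = 2:-1

FT:TH = -2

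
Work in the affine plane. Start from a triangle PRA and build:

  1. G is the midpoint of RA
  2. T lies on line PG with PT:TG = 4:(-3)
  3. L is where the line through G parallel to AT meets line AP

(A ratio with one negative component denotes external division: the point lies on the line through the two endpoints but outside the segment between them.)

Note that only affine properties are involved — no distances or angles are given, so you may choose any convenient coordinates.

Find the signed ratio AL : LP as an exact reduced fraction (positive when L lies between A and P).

Choose coordinates P = (0, 0), R = (1, 0), A = (0, 1).
1. G is the midpoint of RA ⇒ G = (1/2, 1/2)
2. T lies on line PG with PT:TG = 4:(-3) ⇒ T = (2, 2)
3. L is where the line through G parallel to AT meets line AP ⇒ L = (0, 1/4)
L = A + t·(P−A) with t = 3/4, so AL:LP = t:(1−t) = 3/4:1/4

AL:LP = 3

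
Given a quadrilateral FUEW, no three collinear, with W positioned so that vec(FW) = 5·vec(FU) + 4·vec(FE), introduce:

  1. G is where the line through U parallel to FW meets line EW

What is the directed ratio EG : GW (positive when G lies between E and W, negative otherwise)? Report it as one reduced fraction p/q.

Set F = (0, 0), U = (1, 0), E = (0, 1), W = (5, 4); any affine frame gives the same invariant.
1. G is where the line through U parallel to FW meets line EW ⇒ G = (9, 32/5)
G = E + t·(W−E) with t = 9/5, so EG:GW = t:(1−t) = 9/5:-4/5

EG:GW = -9/4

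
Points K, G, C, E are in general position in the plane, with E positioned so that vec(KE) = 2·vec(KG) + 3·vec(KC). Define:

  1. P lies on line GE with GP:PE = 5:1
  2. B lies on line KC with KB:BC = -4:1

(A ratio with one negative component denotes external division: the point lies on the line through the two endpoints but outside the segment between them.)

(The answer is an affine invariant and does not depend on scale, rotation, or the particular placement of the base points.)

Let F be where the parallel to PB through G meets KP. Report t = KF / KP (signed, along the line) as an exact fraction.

Set K = (0, 0), G = (1, 0), C = (0, 1), E = (2, 3); any affine frame gives the same invariant.
1. P lies on line GE with GP:PE = 5:1 ⇒ P = (11/6, 5/2)
2. B lies on line KC with KB:BC = -4:1 ⇒ B = (0, 4/3)
through G parallel to PB: direction (-11/6, -7/6); meets KP at F = (-7/8, -105/88)
F = K + t·(P−K) with t = -21/44

t = -21/44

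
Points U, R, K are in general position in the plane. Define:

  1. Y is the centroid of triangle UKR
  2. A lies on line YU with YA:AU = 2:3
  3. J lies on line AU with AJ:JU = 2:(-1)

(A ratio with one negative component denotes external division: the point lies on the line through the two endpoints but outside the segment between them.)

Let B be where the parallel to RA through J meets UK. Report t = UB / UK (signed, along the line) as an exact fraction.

t = -1/4

Choose coordinates U = (0, 0), R = (1, 0), K = (0, 1).
1. Y is the centroid of triangle UKR ⇒ Y = (1/3, 1/3)
2. A lies on line YU with YA:AU = 2:3 ⇒ A = (1/5, 1/5)
3. J lies on line AU with AJ:JU = 2:(-1) ⇒ J = (-1/5, -1/5)
through J parallel to RA: direction (-4/5, 1/5); meets UK at B = (0, -1/4)
B = U + t·(K−U) with t = -1/4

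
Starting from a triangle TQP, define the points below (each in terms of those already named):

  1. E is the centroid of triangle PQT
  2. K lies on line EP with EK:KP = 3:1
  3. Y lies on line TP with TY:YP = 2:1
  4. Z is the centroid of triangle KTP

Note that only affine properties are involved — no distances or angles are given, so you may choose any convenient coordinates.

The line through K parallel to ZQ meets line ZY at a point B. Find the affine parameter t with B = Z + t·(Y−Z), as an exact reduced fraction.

Choose coordinates T = (0, 0), Q = (1, 0), P = (0, 1).
1. E is the centroid of triangle PQT ⇒ E = (1/3, 1/3)
2. K lies on line EP with EK:KP = 3:1 ⇒ K = (1/12, 5/6)
3. Y lies on line TP with TY:YP = 2:1 ⇒ Y = (0, 2/3)
4. Z is the centroid of triangle KTP ⇒ Z = (1/36, 11/18)
through K parallel to ZQ: direction (35/36, -11/18); meets ZY at B = (-23/144, 71/72)
B = Z + t·(Y−Z) with t = 27/4

t = 27/4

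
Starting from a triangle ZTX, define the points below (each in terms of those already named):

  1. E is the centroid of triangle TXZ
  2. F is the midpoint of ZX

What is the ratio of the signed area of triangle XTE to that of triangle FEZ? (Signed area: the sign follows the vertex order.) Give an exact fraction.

[XTE]:[FEZ] = 2

Work in coordinates with Z = (0, 0), T = (1, 0), X = (0, 1).
1. E is the centroid of triangle TXZ ⇒ E = (1/3, 1/3)
2. F is the midpoint of ZX ⇒ F = (0, 1/2)
2·[XTE] = -1/3, 2·[FEZ] = -1/6
[XTE]:[FEZ] = -1/3:-1/6 = 2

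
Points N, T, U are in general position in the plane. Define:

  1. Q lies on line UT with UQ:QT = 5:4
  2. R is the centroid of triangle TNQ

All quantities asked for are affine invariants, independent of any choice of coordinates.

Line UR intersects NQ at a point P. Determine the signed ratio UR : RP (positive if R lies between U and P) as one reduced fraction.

UR:RP = -19/4

Choose coordinates N = (0, 0), T = (1, 0), U = (0, 1).
1. Q lies on line UT with UQ:QT = 5:4 ⇒ Q = (5/9, 4/9)
2. R is the centroid of triangle TNQ ⇒ R = (14/27, 4/27)
line UR meets NQ at P = (70/171, 56/171)
R = U + t·(P−U) with t = 19/15, so UR:RP = 19/15:-4/15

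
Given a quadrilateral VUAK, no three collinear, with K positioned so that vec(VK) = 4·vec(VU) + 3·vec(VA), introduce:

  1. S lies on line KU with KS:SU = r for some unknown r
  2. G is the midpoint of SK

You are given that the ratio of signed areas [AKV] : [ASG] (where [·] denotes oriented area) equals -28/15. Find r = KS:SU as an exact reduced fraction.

Choose coordinates V = (0, 0), U = (1, 0), A = (0, 1), K = (4, 3).
1. With KS:SU = r, write λ = r/(r+1) so S = K + λ·(U−K); S is affine-linear in λ
2. G is the midpoint of SK ⇒ G is an affine combination of earlier points and hence also affine-linear in λ
Every point depending on S is an affine combination of S and λ-independent points, so each such coordinate is linear in λ; the λ² term in each signed area is a multiple of (U−K)×(U−K) = 0, so 2·[AKV] and 2·[ASG] are each linear in λ. Evaluating at λ=0 and λ=1:
  2·[AKV] = -4,   2·[ASG] = 3·λ
So [AKV]:[ASG] = (-4) / (3·λ). Setting this equal to -28/15:
  -4 = -28/15·(3·λ)  ⇒  λ = 5/7
Then r = λ/(1−λ) = (5/7)/(2/7) = 5/2. Check: with r = 5/2, S = (13/7, 6/7) and [AKV]:[ASG] = -28/15 as required.

r = 5/2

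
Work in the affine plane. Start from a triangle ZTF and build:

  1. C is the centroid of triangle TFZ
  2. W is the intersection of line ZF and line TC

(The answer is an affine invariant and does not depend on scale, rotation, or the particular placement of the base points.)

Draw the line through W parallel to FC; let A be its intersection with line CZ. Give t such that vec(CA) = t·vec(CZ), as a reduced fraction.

t = 1/2

Work in coordinates with Z = (0, 0), T = (1, 0), F = (0, 1).
1. C is the centroid of triangle TFZ ⇒ C = (1/3, 1/3)
2. W is the intersection of line ZF and line TC ⇒ W = (0, 1/2)
through W parallel to FC: direction (1/3, -2/3); meets CZ at A = (1/6, 1/6)
A = C + t·(Z−C) with t = 1/2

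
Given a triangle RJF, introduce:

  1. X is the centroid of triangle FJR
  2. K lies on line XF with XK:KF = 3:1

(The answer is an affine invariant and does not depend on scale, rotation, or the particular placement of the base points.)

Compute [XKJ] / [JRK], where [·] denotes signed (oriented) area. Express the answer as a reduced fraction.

[XKJ]:[JRK] = 3/10

Work in coordinates with R = (0, 0), J = (1, 0), F = (0, 1).
1. X is the centroid of triangle FJR ⇒ X = (1/3, 1/3)
2. K lies on line XF with XK:KF = 3:1 ⇒ K = (1/12, 5/6)
2·[XKJ] = -1/4, 2·[JRK] = -5/6
[XKJ]:[JRK] = -1/4:-5/6 = 3/10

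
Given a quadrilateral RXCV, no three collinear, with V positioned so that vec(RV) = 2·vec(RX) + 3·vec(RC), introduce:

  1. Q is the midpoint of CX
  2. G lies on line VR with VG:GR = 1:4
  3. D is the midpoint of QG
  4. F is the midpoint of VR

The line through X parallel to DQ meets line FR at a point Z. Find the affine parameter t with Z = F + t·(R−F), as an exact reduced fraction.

Work in coordinates with R = (0, 0), X = (1, 0), C = (0, 1), V = (2, 3).
1. Q is the midpoint of CX ⇒ Q = (1/2, 1/2)
2. G lies on line VR with VG:GR = 1:4 ⇒ G = (8/5, 12/5)
3. D is the midpoint of QG ⇒ D = (21/20, 29/20)
4. F is the midpoint of VR ⇒ F = (1, 3/2)
through X parallel to DQ: direction (-11/20, -19/20); meets FR at Z = (38/5, 57/5)
Z = F + t·(R−F) with t = -33/5

t = -33/5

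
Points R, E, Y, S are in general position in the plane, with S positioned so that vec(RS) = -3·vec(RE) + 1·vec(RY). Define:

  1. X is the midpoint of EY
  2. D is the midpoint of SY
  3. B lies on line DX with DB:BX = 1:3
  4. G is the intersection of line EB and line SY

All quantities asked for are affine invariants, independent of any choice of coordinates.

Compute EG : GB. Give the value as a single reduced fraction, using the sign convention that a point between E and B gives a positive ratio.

EG:GB = -8

Work in coordinates with R = (0, 0), E = (1, 0), Y = (0, 1), S = (-3, 1).
1. X is the midpoint of EY ⇒ X = (1/2, 1/2)
2. D is the midpoint of SY ⇒ D = (-3/2, 1)
3. B lies on line DX with DB:BX = 1:3 ⇒ B = (-1, 7/8)
4. G is the intersection of line EB and line SY ⇒ G = (-9/7, 1)
G = E + t·(B−E) with t = 8/7, so EG:GB = t:(1−t) = 8/7:-1/7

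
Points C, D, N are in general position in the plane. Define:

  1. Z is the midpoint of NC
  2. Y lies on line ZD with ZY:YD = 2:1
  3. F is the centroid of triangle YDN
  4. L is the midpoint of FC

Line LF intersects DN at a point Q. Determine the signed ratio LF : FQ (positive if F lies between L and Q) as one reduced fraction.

LF:FQ = 17/2

Set C = (0, 0), D = (1, 0), N = (0, 1); any affine frame gives the same invariant.
1. Z is the midpoint of NC ⇒ Z = (0, 1/2)
2. Y lies on line ZD with ZY:YD = 2:1 ⇒ Y = (2/3, 1/6)
3. F is the centroid of triangle YDN ⇒ F = (5/9, 7/18)
4. L is the midpoint of FC ⇒ L = (5/18, 7/36)
line LF meets DN at Q = (10/17, 7/17)
F = L + t·(Q−L) with t = 17/19, so LF:FQ = 17/19:2/19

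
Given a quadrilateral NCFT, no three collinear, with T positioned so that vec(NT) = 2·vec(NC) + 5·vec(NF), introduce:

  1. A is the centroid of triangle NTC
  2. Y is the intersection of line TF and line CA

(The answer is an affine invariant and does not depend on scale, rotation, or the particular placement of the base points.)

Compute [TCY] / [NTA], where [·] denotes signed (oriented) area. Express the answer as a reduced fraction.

Work in coordinates with N = (0, 0), C = (1, 0), F = (0, 1), T = (2, 5).
1. A is the centroid of triangle NTC ⇒ A = (1, 5/3)
2. Y is the intersection of line TF and line CA ⇒ Y = (1, 3)
2·[TCY] = -3, 2·[NTA] = -5/3
[TCY]:[NTA] = -3:-5/3 = 9/5

[TCY]:[NTA] = 9/5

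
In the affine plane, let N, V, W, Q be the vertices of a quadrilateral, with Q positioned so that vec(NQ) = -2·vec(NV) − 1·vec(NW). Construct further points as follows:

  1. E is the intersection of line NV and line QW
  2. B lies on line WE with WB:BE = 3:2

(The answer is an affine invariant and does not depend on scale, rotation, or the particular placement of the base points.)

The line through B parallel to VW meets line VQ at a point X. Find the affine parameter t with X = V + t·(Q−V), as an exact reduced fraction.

t = 3/10

Work in coordinates with N = (0, 0), V = (1, 0), W = (0, 1), Q = (-2, -1).
1. E is the intersection of line NV and line QW ⇒ E = (-1, 0)
2. B lies on line WE with WB:BE = 3:2 ⇒ B = (-3/5, 2/5)
through B parallel to VW: direction (-1, 1); meets VQ at X = (1/10, -3/10)
X = V + t·(Q−V) with t = 3/10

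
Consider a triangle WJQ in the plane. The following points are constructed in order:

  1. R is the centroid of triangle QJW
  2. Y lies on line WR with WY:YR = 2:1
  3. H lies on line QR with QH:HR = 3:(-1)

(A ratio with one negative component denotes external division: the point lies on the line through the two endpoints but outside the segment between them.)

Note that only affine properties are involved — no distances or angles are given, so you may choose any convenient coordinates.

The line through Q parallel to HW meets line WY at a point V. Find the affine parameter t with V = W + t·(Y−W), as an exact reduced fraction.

Choose coordinates W = (0, 0), J = (1, 0), Q = (0, 1).
1. R is the centroid of triangle QJW ⇒ R = (1/3, 1/3)
2. Y lies on line WR with WY:YR = 2:1 ⇒ Y = (2/9, 2/9)
3. H lies on line QR with QH:HR = 3:(-1) ⇒ H = (1/2, 0)
through Q parallel to HW: direction (-1/2, 0); meets WY at V = (1, 1)
V = W + t·(Y−W) with t = 9/2

t = 9/2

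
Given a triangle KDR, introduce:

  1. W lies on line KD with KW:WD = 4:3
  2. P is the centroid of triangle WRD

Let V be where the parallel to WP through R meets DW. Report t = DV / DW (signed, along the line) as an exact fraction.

Work in coordinates with K = (0, 0), D = (1, 0), R = (0, 1).
1. W lies on line KD with KW:WD = 4:3 ⇒ W = (4/7, 0)
2. P is the centroid of triangle WRD ⇒ P = (11/21, 1/3)
through R parallel to WP: direction (-1/21, 1/3); meets DW at V = (1/7, 0)
V = D + t·(W−D) with t = 2

t = 2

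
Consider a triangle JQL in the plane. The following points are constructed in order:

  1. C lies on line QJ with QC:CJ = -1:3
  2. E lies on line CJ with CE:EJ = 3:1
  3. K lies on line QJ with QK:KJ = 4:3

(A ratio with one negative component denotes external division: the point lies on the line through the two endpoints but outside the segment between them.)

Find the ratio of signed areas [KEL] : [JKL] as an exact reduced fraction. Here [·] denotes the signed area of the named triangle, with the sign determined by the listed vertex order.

[KEL]:[JKL] = -1/8

Set J = (0, 0), Q = (1, 0), L = (0, 1); any affine frame gives the same invariant.
1. C lies on line QJ with QC:CJ = -1:3 ⇒ C = (3/2, 0)
2. E lies on line CJ with CE:EJ = 3:1 ⇒ E = (3/8, 0)
3. K lies on line QJ with QK:KJ = 4:3 ⇒ K = (3/7, 0)
2·[KEL] = -3/56, 2·[JKL] = 3/7
[KEL]:[JKL] = -3/56:3/7 = -1/8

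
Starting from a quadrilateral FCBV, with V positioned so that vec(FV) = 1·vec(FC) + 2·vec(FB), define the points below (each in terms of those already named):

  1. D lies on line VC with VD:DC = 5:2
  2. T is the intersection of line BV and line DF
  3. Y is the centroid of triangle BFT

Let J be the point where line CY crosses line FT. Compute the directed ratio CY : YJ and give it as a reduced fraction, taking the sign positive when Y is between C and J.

CY:YJ = -19/7

Choose coordinates F = (0, 0), C = (1, 0), B = (0, 1), V = (1, 2).
1. D lies on line VC with VD:DC = 5:2 ⇒ D = (1, 4/7)
2. T is the intersection of line BV and line DF ⇒ T = (-7/3, -4/3)
3. Y is the centroid of triangle BFT ⇒ Y = (-7/9, -1/9)
line CY meets FT at J = (-7/57, -4/57)
Y = C + t·(J−C) with t = 19/12, so CY:YJ = 19/12:-7/12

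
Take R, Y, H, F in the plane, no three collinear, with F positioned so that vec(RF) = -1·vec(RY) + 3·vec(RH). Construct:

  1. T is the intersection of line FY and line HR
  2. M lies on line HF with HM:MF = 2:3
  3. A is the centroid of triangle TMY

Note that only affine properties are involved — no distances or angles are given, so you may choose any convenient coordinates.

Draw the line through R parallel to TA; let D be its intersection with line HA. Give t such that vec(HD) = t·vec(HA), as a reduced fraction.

Choose coordinates R = (0, 0), Y = (1, 0), H = (0, 1), F = (-1, 3).
1. T is the intersection of line FY and line HR ⇒ T = (0, 3/2)
2. M lies on line HF with HM:MF = 2:3 ⇒ M = (-2/5, 9/5)
3. A is the centroid of triangle TMY ⇒ A = (1/5, 11/10)
through R parallel to TA: direction (1/5, -2/5); meets HA at D = (-2/5, 4/5)
D = H + t·(A−H) with t = -2

t = -2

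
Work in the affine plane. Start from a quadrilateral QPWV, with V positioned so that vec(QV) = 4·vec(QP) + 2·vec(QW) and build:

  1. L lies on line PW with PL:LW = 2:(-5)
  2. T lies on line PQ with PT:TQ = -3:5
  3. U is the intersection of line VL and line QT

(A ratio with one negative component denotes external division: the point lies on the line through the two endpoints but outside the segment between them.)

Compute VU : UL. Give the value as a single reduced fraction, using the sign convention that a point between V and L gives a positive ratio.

Choose coordinates Q = (0, 0), P = (1, 0), W = (0, 1), V = (4, 2).
1. L lies on line PW with PL:LW = 2:(-5) ⇒ L = (5/3, -2/3)
2. T lies on line PQ with PT:TQ = -3:5 ⇒ T = (5/2, 0)
3. U is the intersection of line VL and line QT ⇒ U = (9/4, 0)
U = V + t·(L−V) with t = 3/4, so VU:UL = t:(1−t) = 3/4:1/4

VU:UL = 3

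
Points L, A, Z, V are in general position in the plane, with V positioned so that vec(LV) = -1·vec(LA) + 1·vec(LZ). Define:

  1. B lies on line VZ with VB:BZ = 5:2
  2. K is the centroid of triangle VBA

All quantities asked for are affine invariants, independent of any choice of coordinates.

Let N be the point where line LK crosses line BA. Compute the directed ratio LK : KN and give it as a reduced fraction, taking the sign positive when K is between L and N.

LK:KN = 16/5

Choose coordinates L = (0, 0), A = (1, 0), Z = (0, 1), V = (-1, 1).
1. B lies on line VZ with VB:BZ = 5:2 ⇒ B = (-2/7, 1)
2. K is the centroid of triangle VBA ⇒ K = (-2/21, 2/3)
line LK meets BA at N = (-1/8, 7/8)
K = L + t·(N−L) with t = 16/21, so LK:KN = 16/21:5/21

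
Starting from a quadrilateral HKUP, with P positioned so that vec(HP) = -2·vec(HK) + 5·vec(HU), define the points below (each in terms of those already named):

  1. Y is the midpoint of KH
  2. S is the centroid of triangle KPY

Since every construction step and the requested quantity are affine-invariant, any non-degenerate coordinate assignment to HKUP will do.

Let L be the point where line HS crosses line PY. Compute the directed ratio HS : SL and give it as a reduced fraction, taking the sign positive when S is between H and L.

Choose coordinates H = (0, 0), K = (1, 0), U = (0, 1), P = (-2, 5).
1. Y is the midpoint of KH ⇒ Y = (1/2, 0)
2. S is the centroid of triangle KPY ⇒ S = (-1/6, 5/3)
line HS meets PY at L = (-1/8, 5/4)
S = H + t·(L−H) with t = 4/3, so HS:SL = 4/3:-1/3

HS:SL = -4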